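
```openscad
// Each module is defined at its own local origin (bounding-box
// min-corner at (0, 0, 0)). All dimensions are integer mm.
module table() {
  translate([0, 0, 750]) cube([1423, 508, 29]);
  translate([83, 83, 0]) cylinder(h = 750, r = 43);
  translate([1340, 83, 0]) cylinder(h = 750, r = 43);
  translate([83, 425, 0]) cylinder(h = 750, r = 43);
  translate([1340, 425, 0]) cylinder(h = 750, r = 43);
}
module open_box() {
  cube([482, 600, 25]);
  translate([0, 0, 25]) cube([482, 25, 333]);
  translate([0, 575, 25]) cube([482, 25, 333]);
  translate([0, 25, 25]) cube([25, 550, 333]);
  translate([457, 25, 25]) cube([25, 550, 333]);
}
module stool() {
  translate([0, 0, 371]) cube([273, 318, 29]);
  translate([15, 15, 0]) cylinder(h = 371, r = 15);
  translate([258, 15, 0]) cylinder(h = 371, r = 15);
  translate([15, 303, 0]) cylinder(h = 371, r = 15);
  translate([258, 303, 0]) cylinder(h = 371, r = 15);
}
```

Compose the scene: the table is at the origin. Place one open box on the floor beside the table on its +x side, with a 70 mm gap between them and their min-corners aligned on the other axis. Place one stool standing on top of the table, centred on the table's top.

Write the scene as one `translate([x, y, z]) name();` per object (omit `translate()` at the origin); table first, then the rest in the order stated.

table();
translate([1493, 0, 0]) open_box();
translate([575, 95, 779]) stool();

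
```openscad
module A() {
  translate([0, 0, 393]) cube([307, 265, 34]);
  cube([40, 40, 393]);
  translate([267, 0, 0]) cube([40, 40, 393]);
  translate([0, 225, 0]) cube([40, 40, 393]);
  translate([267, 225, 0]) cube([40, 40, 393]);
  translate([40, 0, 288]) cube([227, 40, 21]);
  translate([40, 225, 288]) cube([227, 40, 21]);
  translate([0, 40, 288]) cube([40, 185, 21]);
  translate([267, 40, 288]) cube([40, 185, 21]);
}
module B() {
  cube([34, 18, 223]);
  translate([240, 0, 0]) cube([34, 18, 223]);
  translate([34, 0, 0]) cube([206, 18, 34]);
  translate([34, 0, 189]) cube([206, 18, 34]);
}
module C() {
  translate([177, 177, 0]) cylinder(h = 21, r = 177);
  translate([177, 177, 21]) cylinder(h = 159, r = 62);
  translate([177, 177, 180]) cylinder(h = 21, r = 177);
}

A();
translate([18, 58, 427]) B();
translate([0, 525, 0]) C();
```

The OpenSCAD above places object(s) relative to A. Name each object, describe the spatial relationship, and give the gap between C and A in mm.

A is a stool. B is a picture frame. C is a spool. The picture frame is on top of the stool. The spool is on the floor beside the stool on its +y side. The gap between the spool and the stool is 260 mm.

The spool's nearest face is 260 mm from the stool's +y face.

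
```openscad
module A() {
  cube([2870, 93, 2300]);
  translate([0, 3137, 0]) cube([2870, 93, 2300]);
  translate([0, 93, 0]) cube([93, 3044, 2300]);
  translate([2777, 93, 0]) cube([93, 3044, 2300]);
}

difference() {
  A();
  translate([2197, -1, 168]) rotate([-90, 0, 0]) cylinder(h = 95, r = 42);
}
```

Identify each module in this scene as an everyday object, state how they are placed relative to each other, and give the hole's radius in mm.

A is a house frame. The house frame has a circular hole through its front wall. The hole's radius is 42 mm.

The subtracted cylinder has r = 42 mm.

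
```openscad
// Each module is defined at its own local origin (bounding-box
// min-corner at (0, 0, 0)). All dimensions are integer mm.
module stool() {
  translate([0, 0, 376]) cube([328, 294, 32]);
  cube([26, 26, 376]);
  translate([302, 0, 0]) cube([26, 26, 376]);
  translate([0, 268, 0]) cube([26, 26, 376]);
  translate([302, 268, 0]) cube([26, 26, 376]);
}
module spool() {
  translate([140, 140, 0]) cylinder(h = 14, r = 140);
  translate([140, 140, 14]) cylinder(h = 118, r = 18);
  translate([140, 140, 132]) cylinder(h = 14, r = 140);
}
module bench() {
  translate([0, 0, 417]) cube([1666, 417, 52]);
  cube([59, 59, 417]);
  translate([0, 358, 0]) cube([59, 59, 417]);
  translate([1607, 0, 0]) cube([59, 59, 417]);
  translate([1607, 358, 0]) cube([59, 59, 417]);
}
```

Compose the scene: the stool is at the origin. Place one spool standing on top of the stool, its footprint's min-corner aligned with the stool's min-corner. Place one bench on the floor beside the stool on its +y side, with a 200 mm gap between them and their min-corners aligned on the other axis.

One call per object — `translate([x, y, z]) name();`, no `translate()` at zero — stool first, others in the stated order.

stool();
translate([0, 0, 408]) spool();
translate([0, 494, 0]) bench();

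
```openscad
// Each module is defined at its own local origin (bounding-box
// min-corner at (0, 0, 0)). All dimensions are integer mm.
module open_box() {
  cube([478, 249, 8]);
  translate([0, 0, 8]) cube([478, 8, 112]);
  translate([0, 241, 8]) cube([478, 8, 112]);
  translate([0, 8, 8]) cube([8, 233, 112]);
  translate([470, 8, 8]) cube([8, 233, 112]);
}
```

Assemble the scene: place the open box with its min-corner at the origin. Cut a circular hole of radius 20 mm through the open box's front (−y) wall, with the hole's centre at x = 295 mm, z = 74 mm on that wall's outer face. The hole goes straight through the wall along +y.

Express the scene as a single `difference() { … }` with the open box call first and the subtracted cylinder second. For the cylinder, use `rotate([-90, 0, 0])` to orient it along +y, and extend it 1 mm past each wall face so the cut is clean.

difference() {
  open_box();
  translate([295, -1, 74]) rotate([-90, 0, 0]) cylinder(h = 10, r = 20);
}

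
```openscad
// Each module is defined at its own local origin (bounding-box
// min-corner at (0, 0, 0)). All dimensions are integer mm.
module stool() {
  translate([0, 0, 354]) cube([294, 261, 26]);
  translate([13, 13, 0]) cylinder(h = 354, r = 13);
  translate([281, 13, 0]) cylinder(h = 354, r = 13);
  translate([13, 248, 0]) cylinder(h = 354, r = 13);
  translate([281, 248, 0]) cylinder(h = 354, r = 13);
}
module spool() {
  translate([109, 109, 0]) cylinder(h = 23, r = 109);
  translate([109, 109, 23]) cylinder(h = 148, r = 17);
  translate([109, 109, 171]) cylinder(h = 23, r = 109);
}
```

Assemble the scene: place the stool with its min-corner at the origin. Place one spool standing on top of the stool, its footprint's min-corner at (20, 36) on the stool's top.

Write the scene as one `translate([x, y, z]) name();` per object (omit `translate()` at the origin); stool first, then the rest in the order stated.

stool();
translate([20, 36, 380]) spool();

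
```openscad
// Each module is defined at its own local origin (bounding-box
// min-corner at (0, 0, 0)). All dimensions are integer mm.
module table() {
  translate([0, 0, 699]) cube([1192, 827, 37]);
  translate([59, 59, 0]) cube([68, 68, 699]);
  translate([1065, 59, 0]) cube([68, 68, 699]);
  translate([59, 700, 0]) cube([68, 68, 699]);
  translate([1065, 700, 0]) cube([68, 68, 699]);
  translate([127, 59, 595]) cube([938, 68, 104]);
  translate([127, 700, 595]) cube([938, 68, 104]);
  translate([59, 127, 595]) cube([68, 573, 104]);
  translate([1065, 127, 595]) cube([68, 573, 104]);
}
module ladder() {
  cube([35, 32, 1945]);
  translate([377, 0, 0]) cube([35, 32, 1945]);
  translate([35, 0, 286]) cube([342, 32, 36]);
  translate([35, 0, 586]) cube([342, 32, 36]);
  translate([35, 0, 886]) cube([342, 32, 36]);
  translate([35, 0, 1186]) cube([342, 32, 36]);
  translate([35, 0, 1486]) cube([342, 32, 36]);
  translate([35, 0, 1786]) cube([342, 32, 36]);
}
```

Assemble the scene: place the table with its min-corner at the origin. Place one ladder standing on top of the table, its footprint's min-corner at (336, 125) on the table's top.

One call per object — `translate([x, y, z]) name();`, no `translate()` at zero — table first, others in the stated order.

table();
translate([336, 125, 736]) ladder();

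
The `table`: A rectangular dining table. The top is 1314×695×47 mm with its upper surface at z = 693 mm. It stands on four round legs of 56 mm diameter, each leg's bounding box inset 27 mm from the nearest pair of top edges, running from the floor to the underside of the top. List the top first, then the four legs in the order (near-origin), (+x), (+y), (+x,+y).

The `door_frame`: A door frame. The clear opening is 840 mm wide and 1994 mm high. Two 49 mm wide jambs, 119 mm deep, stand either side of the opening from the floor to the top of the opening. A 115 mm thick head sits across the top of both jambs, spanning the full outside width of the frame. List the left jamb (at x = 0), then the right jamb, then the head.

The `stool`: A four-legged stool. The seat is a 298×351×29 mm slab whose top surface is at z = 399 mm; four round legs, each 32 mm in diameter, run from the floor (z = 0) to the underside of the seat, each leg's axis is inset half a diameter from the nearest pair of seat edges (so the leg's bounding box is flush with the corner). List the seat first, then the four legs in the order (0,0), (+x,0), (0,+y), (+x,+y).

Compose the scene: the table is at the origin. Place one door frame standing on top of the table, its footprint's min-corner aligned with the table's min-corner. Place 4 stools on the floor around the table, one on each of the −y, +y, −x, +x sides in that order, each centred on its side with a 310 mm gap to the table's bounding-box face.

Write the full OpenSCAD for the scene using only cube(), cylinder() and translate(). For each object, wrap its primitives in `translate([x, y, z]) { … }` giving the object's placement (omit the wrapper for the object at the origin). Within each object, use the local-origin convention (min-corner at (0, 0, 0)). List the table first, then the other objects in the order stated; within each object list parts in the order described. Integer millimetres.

translate([0, 0, 646]) cube([1314, 695, 47]);
translate([55, 55, 0]) cylinder(h = 646, r = 28);
translate([1259, 55, 0]) cylinder(h = 646, r = 28);
translate([55, 640, 0]) cylinder(h = 646, r = 28);
translate([1259, 640, 0]) cylinder(h = 646, r = 28);
translate([0, 0, 693]) {
  cube([49, 119, 1994]);
  translate([889, 0, 0]) cube([49, 119, 1994]);
  translate([0, 0, 1994]) cube([938, 119, 115]);
}
translate([508, -661, 0]) {
  translate([0, 0, 370]) cube([298, 351, 29]);
  translate([16, 16, 0]) cylinder(h = 370, r = 16);
  translate([282, 16, 0]) cylinder(h = 370, r = 16);
  translate([16, 335, 0]) cylinder(h = 370, r = 16);
  translate([282, 335, 0]) cylinder(h = 370, r = 16);
}
translate([508, 1005, 0]) {
  translate([0, 0, 370]) cube([298, 351, 29]);
  translate([16, 16, 0]) cylinder(h = 370, r = 16);
  translate([282, 16, 0]) cylinder(h = 370, r = 16);
  translate([16, 335, 0]) cylinder(h = 370, r = 16);
  translate([282, 335, 0]) cylinder(h = 370, r = 16);
}
translate([-608, 172, 0]) {
  translate([0, 0, 370]) cube([298, 351, 29]);
  translate([16, 16, 0]) cylinder(h = 370, r = 16);
  translate([282, 16, 0]) cylinder(h = 370, r = 16);
  translate([16, 335, 0]) cylinder(h = 370, r = 16);
  translate([282, 335, 0]) cylinder(h = 370, r = 16);
}
translate([1624, 172, 0]) {
  translate([0, 0, 370]) cube([298, 351, 29]);
  translate([16, 16, 0]) cylinder(h = 370, r = 16);
  translate([282, 16, 0]) cylinder(h = 370, r = 16);
  translate([16, 335, 0]) cylinder(h = 370, r = 16);
  translate([282, 335, 0]) cylinder(h = 370, r = 16);
}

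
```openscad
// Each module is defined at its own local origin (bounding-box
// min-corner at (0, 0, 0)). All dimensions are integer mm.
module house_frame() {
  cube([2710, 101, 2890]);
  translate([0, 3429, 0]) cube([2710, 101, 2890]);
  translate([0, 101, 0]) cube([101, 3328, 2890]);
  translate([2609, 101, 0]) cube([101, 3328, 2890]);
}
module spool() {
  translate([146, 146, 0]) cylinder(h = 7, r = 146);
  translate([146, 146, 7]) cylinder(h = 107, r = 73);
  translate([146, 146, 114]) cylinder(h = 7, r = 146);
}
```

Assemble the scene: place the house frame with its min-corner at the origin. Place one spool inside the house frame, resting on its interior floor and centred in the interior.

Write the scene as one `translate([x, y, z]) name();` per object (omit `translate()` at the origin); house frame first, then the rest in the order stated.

house_frame();
translate([1209, 1619, 0]) spool();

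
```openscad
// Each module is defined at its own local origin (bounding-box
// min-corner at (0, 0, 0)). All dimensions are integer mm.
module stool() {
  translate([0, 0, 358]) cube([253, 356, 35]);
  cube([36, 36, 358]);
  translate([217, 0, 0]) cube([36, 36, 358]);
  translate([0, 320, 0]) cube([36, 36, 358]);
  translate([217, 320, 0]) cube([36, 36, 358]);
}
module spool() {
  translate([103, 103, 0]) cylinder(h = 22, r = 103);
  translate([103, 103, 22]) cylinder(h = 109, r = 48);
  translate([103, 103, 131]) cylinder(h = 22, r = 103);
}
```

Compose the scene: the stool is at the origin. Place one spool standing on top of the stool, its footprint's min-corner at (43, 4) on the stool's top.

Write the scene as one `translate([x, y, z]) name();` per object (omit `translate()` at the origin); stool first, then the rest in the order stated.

stool();
translate([43, 4, 393]) spool();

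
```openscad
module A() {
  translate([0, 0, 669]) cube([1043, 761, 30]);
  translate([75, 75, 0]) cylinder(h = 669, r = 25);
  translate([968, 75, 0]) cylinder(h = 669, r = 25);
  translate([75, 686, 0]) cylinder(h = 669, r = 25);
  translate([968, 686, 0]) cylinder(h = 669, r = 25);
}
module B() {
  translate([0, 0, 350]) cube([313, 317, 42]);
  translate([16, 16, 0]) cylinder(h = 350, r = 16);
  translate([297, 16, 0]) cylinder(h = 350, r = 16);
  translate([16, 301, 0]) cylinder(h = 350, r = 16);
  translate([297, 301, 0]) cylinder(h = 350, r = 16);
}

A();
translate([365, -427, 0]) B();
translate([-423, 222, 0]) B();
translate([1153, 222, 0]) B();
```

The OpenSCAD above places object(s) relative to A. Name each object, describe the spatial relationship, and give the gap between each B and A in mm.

A is a table. B is a stool. Three stools sit around the table at the −y, −x, +x sides. The gap between each stool and the table is 110 mm.

Each stool's nearest face is 110 mm from the table's bounding box.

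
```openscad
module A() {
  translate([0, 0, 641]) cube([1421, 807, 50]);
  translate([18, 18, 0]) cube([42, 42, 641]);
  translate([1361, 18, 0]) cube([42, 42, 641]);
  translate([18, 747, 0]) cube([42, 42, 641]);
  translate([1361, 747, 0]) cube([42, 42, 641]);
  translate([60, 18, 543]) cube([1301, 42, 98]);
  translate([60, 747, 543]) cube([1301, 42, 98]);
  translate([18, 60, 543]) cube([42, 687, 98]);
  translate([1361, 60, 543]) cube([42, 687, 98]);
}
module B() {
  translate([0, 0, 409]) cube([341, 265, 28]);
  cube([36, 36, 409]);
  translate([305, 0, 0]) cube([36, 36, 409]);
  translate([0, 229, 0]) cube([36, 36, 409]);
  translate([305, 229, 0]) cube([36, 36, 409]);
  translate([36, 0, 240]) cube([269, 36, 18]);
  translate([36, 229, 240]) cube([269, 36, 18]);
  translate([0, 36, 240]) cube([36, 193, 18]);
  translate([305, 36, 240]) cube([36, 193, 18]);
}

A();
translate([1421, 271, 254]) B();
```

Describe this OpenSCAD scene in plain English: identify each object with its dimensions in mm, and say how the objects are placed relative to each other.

A is a rectangular dining table. The top is 1421×807×50 mm with its upper surface at z = 691 mm. It stands on four 42×42 mm square legs, each inset 18 mm from the nearest pair of top edges, running from the floor to the underside of the top. Four apron rails, 42 mm thick and 98 mm tall, run between adjacent legs with their top edges flush with the underside of the top and their outer faces flush with the legs' outer faces.

B is a four-legged stool. The seat is a 341×265×28 mm slab whose top surface is at z = 437 mm; four square legs, each 36×36 mm in cross-section, run from the floor (z = 0) to the underside of the seat, each flush with a corner of the seat. Four stretchers, 36 mm wide and 18 mm tall, connect adjacent legs with their undersides at z = 240 mm, each running between the inner faces of the legs it joins and aligned with the legs' outer faces on the other axis.

The stool is beside the table with their tops flush at z = 691.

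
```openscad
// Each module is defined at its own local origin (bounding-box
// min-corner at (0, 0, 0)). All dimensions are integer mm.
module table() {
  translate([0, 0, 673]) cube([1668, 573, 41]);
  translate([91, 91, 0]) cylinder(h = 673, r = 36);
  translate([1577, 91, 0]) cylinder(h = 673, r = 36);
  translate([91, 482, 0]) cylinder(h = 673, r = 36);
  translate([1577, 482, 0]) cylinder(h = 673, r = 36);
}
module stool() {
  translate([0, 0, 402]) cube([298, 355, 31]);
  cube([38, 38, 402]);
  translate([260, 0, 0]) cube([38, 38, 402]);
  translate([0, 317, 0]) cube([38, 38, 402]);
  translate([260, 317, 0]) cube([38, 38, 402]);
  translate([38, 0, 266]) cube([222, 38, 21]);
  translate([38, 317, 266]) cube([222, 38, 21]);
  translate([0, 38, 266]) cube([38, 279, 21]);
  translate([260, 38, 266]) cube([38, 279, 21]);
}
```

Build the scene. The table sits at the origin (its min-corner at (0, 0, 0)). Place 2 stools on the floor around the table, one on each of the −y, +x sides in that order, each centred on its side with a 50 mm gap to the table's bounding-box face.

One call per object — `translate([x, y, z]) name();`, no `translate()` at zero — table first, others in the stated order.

table();
translate([685, -405, 0]) stool();
translate([1718, 109, 0]) stool();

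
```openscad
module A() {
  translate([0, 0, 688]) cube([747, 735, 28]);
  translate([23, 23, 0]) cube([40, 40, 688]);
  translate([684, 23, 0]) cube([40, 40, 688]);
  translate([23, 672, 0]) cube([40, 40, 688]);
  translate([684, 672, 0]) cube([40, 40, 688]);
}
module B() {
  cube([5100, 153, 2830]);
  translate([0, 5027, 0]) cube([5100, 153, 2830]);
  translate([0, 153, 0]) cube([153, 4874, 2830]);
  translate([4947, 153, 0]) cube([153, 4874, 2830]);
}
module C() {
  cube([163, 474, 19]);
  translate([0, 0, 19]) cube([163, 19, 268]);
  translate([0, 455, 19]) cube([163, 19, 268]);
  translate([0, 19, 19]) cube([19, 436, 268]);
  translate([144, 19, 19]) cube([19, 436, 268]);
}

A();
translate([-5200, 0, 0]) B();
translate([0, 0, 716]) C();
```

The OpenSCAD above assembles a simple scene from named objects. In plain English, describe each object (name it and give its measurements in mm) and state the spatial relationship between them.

A is a table with a 747×735 mm rectangular top, 28 mm thick, top surface at z = 716 mm, supported by four 40×40 mm square legs, each inset 23 mm from the nearest pair of top edges, running from the floor.

B is the wall frame of a small rectangular building: four walls, each 2830 mm tall and 153 mm thick, enclosing a footprint 5100 mm (x) by 5180 mm (y) outside-to-outside, with no floor or roof. The front and back walls (the −y and +y sides) span the full width; the two side walls fit between them.

C is an open storage box with external size 163×474×287 mm and wall thickness 19 mm (the base is also 19 mm thick). The base covers the whole footprint; the four walls stand on the base, with the y-facing walls full-width and the x-facing walls fitting between their inner faces.

The house frame is on the floor beside the table on its −x side. The open box is on top of the table.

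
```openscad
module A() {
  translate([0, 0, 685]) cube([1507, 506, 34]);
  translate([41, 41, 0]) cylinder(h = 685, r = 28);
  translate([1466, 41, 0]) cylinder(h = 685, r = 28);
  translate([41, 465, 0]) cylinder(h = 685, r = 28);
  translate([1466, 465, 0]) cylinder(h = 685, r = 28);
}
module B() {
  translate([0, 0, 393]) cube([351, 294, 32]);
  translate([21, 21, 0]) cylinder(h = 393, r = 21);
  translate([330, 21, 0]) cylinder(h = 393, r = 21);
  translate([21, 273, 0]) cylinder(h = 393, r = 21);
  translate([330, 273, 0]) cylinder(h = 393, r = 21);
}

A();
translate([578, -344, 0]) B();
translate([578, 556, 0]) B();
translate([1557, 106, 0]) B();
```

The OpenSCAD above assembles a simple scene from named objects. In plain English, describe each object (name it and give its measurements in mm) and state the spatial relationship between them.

A is a table: top 1507 mm (x) × 506 mm (y), 34 mm thick, upper face at z = 719 mm, on four round legs of 56 mm diameter, each leg's bounding box inset 13 mm from the nearest pair of top edges, running from z = 0 to the bottom of the top.

B is a four-legged stool. The seat is a 351×294×32 mm slab whose top surface is at z = 425 mm; four round legs, each 42 mm in diameter, run from the floor (z = 0) to the underside of the seat, each leg's axis is inset half a diameter from the nearest pair of seat edges (so the leg's bounding box is flush with the corner).

Three stools sit around the table at the −y, +y, +x sides.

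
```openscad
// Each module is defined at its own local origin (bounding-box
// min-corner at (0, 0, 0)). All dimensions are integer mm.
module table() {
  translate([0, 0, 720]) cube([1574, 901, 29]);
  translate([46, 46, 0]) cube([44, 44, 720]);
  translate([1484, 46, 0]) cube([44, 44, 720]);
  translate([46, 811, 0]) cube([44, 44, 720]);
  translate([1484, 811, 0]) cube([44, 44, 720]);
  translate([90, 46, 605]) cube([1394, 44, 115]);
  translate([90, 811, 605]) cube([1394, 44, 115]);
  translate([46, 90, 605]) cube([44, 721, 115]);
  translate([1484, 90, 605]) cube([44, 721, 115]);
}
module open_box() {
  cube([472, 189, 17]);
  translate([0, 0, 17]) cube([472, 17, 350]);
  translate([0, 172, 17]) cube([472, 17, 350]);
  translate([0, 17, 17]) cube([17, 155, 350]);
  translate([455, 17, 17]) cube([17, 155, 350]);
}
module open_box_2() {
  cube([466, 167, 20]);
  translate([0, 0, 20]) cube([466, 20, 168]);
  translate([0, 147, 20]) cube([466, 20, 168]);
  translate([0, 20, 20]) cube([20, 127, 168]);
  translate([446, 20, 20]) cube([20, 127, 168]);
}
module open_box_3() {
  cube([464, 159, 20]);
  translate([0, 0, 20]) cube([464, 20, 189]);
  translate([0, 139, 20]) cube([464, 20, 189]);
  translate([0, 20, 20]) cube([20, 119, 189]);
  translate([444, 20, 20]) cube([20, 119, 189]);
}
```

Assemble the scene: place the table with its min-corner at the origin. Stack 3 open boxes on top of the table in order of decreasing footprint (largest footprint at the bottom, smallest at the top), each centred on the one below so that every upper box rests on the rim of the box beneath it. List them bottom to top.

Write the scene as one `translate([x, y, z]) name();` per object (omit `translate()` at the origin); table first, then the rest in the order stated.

table();
translate([551, 356, 749]) open_box();
translate([554, 367, 1116]) open_box_2();
translate([555, 371, 1304]) open_box_3();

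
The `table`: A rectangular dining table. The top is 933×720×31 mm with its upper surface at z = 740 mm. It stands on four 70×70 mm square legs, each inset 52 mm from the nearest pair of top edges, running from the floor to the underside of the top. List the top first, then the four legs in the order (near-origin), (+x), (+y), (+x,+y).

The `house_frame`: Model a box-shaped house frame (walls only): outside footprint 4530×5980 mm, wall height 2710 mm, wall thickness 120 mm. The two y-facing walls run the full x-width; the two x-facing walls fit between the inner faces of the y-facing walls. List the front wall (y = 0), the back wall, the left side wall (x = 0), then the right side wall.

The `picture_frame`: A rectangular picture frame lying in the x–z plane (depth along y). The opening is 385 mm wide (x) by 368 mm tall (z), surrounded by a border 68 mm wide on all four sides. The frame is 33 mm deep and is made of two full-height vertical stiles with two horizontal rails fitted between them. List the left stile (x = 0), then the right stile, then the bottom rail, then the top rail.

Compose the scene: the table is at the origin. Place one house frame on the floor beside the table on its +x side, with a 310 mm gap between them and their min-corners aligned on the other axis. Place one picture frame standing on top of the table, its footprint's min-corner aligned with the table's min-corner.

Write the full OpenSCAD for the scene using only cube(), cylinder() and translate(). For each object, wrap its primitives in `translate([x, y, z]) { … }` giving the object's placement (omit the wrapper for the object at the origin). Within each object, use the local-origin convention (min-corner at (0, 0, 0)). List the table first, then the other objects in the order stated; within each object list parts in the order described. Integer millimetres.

translate([0, 0, 709]) cube([933, 720, 31]);
translate([52, 52, 0]) cube([70, 70, 709]);
translate([811, 52, 0]) cube([70, 70, 709]);
translate([52, 598, 0]) cube([70, 70, 709]);
translate([811, 598, 0]) cube([70, 70, 709]);
translate([1243, 0, 0]) {
  cube([4530, 120, 2710]);
  translate([0, 5860, 0]) cube([4530, 120, 2710]);
  translate([0, 120, 0]) cube([120, 5740, 2710]);
  translate([4410, 120, 0]) cube([120, 5740, 2710]);
}
translate([0, 0, 740]) {
  cube([68, 33, 504]);
  translate([453, 0, 0]) cube([68, 33, 504]);
  translate([68, 0, 0]) cube([385, 33, 68]);
  translate([68, 0, 436]) cube([385, 33, 68]);
}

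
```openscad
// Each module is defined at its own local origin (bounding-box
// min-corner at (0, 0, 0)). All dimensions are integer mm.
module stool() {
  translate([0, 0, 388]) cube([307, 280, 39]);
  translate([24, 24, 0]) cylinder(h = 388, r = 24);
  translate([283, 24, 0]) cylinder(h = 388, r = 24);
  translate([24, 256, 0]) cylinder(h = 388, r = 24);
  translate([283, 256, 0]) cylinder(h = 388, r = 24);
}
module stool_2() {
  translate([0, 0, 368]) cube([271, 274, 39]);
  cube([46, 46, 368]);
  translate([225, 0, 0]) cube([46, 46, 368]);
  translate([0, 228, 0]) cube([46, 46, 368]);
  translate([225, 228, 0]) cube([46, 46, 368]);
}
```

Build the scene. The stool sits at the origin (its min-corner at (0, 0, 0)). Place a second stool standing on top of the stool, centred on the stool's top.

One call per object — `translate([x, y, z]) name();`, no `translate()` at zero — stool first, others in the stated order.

stool();
translate([18, 3, 427]) stool_2();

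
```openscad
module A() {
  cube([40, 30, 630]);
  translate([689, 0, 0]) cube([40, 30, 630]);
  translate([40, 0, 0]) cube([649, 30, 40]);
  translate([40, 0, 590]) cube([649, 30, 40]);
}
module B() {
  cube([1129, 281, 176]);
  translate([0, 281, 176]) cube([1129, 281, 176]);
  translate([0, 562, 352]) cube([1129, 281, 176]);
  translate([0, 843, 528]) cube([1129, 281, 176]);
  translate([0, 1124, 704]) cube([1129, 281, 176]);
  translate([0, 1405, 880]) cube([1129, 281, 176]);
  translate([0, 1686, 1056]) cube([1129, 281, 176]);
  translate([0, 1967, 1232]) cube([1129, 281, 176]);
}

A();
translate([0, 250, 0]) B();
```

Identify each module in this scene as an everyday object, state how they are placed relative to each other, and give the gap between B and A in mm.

The staircase's nearest face is 220 mm from the picture frame's +y face.

A is a picture frame. B is a staircase. The staircase is on the floor beside the picture frame on its +y side. The gap between the staircase and the picture frame is 220 mm.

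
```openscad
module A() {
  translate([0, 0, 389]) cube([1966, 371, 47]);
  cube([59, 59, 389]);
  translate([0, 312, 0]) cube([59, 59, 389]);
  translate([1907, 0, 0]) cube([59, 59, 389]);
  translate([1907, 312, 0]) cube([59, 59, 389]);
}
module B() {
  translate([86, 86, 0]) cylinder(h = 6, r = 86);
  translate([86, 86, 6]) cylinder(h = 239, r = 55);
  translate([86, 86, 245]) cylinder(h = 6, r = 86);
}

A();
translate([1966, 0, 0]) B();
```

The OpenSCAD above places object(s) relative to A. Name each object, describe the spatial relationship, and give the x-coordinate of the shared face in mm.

The bench's +x face and the spool's −x face are both at x = 1966 mm.

A is a bench. B is a spool. The spool is against the bench's +x side, with their −y faces flush. The x-coordinate of the shared face is 1966 mm.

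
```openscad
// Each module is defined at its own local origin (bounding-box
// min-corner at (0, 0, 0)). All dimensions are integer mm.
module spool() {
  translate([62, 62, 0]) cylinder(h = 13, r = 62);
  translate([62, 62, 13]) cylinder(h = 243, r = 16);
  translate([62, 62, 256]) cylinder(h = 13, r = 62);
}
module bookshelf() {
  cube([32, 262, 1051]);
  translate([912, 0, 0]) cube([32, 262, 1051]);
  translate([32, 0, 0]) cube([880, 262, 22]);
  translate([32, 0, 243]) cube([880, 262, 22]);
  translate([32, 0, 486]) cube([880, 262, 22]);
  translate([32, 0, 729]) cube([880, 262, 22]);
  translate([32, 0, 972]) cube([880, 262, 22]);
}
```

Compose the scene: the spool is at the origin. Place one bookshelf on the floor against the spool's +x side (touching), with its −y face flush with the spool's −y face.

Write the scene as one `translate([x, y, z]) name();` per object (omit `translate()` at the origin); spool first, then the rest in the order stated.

spool();
translate([124, 0, 0]) bookshelf();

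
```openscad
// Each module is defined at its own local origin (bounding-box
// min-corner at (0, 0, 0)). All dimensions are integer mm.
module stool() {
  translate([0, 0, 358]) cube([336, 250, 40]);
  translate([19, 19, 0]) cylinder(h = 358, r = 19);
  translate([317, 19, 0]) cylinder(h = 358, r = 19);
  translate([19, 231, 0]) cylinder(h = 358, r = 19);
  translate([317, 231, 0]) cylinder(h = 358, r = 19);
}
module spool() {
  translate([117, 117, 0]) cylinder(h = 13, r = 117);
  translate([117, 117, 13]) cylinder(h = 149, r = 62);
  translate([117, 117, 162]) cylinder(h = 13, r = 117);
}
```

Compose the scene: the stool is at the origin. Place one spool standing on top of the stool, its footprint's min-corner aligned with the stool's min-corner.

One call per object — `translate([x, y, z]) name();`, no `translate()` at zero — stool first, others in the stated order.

stool();
translate([0, 0, 398]) spool();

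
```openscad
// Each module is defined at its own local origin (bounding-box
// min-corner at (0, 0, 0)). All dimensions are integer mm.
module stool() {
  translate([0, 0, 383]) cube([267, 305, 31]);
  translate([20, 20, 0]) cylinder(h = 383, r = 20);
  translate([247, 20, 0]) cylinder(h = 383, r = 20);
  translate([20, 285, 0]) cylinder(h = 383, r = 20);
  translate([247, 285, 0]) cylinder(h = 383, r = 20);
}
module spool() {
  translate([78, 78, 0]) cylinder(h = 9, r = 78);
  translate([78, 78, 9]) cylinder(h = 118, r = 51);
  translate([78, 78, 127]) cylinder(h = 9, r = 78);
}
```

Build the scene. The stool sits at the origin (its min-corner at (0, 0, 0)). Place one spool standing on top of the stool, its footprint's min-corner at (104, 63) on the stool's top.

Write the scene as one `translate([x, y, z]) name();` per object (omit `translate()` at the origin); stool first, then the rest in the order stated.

stool();
translate([104, 63, 414]) spool();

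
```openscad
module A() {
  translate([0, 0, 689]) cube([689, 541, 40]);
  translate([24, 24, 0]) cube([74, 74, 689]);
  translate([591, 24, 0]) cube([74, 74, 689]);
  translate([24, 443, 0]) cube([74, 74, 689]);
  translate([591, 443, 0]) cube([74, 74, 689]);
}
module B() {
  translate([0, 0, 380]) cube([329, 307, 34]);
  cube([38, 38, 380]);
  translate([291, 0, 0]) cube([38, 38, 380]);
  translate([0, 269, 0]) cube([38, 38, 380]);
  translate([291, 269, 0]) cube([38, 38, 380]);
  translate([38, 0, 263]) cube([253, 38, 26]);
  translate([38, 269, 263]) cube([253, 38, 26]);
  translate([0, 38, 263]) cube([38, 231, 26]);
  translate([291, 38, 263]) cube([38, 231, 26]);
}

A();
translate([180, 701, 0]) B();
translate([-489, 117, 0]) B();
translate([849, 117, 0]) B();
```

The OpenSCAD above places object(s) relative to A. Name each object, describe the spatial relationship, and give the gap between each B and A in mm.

A is a table. B is a stool. Three stools sit around the table at the +y, −x, +x sides. The gap between each stool and the table is 160 mm.

Each stool's nearest face is 160 mm from the table's bounding box.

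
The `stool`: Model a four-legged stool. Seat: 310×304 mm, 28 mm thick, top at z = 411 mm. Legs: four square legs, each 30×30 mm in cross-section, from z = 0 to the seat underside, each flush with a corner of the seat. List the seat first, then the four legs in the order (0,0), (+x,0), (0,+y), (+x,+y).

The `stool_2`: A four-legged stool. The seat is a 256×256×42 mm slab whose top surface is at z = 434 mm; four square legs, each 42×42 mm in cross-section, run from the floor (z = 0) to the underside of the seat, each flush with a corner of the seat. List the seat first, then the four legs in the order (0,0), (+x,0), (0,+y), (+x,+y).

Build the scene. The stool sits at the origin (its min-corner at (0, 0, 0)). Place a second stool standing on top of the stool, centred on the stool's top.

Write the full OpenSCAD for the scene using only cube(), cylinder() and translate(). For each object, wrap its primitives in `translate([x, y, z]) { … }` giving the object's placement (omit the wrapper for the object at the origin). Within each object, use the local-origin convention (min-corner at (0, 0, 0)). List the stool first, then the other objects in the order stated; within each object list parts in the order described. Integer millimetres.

translate([0, 0, 383]) cube([310, 304, 28]);
cube([30, 30, 383]);
translate([280, 0, 0]) cube([30, 30, 383]);
translate([0, 274, 0]) cube([30, 30, 383]);
translate([280, 274, 0]) cube([30, 30, 383]);
translate([27, 24, 411]) {
  translate([0, 0, 392]) cube([256, 256, 42]);
  cube([42, 42, 392]);
  translate([214, 0, 0]) cube([42, 42, 392]);
  translate([0, 214, 0]) cube([42, 42, 392]);
  translate([214, 214, 0]) cube([42, 42, 392]);
}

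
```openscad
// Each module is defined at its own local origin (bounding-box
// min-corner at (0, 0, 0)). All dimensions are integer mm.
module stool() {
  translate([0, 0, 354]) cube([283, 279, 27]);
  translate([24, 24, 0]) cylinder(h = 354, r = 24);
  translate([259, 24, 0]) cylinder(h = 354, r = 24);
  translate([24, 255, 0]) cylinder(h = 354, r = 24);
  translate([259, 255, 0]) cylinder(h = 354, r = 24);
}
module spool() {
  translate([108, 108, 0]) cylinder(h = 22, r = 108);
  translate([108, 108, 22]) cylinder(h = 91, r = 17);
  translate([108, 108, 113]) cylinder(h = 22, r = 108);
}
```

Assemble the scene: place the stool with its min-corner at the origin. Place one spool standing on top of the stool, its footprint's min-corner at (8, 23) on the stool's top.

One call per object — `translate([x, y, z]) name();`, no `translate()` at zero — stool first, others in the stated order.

stool();
translate([8, 23, 381]) spool();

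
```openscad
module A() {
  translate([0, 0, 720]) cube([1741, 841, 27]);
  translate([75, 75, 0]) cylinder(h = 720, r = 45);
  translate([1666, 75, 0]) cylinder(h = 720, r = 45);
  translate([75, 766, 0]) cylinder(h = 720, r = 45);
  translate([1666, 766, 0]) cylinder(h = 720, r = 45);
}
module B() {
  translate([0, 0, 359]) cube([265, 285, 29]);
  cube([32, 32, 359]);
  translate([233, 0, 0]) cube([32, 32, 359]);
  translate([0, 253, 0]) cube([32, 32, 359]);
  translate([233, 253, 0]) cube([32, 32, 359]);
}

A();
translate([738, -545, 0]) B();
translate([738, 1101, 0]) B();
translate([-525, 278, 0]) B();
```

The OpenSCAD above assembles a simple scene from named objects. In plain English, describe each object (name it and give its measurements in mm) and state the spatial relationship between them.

A is a rectangular dining table. The top is 1741×841×27 mm with its upper surface at z = 747 mm. It stands on four round legs of 90 mm diameter, each leg's bounding box inset 30 mm from the nearest pair of top edges, running from the floor to the underside of the top.

B is a four-legged stool. The seat is a 265×285×29 mm slab whose top surface is at z = 388 mm; four square legs, each 32×32 mm in cross-section, run from the floor (z = 0) to the underside of the seat, each flush with a corner of the seat.

Three stools sit around the table at the −y, +y, −x sides.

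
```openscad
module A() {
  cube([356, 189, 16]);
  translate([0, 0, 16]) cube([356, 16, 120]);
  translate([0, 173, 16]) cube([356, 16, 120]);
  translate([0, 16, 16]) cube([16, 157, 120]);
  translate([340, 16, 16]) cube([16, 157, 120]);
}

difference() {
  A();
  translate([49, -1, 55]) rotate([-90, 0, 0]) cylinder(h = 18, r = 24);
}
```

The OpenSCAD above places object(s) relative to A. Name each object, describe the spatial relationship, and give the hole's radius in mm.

A is an open box. The open box has a circular hole through its front wall. The hole's radius is 24 mm.

The subtracted cylinder has r = 24 mm.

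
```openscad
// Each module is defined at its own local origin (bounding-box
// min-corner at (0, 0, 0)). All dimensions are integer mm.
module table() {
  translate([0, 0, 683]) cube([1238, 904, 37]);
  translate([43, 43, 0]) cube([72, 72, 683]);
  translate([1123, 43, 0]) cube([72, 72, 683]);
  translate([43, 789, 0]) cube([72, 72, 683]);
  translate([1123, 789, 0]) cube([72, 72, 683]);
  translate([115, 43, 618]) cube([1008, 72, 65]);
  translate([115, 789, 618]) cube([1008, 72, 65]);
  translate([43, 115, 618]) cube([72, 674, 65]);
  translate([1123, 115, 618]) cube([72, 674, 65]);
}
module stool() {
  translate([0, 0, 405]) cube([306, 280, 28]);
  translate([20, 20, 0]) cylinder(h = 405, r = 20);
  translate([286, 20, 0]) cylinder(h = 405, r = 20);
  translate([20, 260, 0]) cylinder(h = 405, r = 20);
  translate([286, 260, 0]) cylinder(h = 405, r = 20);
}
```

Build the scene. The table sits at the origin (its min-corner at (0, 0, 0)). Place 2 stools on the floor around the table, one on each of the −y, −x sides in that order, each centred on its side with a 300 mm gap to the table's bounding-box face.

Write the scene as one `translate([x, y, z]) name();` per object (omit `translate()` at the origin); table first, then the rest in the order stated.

table();
translate([466, -580, 0]) stool();
translate([-606, 312, 0]) stool();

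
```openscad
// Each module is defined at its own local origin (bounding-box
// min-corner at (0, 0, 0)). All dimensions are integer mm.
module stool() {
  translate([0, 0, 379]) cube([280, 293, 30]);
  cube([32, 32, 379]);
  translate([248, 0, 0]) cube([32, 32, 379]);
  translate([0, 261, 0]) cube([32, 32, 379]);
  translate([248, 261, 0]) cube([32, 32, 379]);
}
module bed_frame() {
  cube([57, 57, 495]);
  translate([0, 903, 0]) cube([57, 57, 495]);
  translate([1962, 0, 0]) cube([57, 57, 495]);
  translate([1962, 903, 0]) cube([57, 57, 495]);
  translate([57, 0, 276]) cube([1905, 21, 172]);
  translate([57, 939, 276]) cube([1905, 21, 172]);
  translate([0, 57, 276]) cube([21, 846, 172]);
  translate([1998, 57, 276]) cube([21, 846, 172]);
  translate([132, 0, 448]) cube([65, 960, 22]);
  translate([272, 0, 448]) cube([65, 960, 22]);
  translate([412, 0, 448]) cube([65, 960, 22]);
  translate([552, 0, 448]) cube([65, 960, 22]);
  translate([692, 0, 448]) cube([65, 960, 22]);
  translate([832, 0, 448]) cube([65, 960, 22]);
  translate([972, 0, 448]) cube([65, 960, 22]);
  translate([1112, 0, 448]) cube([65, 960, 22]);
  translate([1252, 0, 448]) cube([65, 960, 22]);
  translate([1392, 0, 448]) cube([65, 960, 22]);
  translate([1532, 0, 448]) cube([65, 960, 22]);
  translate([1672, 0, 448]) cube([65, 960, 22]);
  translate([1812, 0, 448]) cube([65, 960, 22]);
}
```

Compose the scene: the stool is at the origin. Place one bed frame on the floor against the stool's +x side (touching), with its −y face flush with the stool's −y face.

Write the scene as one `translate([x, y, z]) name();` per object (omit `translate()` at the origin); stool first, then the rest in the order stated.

stool();
translate([280, 0, 0]) bed_frame();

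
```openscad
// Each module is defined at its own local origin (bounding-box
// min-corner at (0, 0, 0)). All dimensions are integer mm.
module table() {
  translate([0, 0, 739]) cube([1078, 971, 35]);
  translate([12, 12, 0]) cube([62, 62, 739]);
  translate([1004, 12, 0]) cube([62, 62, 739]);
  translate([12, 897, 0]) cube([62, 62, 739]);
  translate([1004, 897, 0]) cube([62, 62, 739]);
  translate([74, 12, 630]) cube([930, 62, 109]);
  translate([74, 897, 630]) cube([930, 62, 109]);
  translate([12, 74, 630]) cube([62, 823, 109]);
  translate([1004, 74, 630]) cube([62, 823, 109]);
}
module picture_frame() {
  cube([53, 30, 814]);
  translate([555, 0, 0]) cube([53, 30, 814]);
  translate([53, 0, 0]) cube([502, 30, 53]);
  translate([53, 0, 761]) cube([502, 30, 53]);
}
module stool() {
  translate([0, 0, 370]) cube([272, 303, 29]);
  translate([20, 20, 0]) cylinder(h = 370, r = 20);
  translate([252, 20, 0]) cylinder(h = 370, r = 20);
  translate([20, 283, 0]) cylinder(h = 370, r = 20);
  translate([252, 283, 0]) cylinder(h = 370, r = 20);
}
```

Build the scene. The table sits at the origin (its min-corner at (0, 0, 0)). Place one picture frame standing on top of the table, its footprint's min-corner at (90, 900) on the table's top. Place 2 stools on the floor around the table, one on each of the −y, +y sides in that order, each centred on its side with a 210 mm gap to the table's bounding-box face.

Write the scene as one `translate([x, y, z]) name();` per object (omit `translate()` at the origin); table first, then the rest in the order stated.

table();
translate([90, 900, 774]) picture_frame();
translate([403, -513, 0]) stool();
translate([403, 1181, 0]) stool();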